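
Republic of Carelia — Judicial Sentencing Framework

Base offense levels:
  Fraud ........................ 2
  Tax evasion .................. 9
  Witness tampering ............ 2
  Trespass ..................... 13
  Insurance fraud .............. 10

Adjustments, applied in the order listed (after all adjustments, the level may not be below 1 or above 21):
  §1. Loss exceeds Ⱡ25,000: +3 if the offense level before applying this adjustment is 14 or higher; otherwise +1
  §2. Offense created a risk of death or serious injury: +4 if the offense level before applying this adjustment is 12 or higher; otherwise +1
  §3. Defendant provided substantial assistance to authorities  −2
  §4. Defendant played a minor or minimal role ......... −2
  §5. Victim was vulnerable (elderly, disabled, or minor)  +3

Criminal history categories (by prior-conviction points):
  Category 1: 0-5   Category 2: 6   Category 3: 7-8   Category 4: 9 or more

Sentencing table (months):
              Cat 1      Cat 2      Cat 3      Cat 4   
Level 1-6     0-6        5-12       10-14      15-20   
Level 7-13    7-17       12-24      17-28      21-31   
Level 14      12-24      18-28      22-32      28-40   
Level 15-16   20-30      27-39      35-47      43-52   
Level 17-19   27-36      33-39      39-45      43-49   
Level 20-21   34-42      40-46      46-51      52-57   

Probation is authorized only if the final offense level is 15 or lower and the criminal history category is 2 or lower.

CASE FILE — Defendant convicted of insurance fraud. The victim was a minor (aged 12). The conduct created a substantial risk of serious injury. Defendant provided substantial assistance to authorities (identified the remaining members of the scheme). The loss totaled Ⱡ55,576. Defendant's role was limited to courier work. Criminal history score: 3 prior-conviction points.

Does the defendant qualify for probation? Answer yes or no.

Base offense level for insurance fraud: 10.
§1 applies (level before this adjustment is 10 < 14, so +1): 10 + 1 = 11.
§2 applies (level before this adjustment is 11 < 12, so +1): 11 + 1 = 12.
§3 applies: 12 − 2 = 10.
§4 applies: 10 − 2 = 8.
§5 applies: 8 + 3 = 11.
Final offense level: 11.
Criminal history: 3 prior points → Category 1 (0-5).
Level 11 falls in the 7-13 band.
Grid: Level 7-13 × Category 1 = 7-17 months.
Probation check: level 11 ≤ 15 and category 1 ≤ 2 → eligible.

Yes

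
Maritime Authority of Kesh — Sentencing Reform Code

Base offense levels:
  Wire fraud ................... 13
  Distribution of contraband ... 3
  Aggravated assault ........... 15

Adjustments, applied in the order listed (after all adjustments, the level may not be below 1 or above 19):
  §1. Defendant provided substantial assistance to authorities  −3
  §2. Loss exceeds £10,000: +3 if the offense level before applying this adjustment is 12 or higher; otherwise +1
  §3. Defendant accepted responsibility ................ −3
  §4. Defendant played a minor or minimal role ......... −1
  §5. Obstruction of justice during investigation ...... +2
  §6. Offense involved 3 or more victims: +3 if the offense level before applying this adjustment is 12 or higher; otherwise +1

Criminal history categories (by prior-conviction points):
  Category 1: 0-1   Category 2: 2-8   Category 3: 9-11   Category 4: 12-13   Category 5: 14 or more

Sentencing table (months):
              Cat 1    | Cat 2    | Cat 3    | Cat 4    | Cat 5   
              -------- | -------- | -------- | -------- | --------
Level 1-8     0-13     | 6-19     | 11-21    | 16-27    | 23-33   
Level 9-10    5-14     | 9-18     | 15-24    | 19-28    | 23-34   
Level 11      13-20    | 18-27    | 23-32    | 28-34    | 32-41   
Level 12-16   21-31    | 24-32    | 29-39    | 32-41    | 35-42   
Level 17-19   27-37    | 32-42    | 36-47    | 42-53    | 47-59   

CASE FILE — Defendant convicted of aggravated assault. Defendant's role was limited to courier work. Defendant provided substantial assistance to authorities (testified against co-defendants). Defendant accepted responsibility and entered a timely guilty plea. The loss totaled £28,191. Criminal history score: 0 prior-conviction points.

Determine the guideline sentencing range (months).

Base offense level for aggravated assault: 15.
§1 applies: 15 − 3 = 12.
§2 applies (level before this adjustment is 12 ≥ 12, so +3): 12 + 3 = 15.
§3 applies: 15 − 3 = 12.
§4 applies: 12 − 1 = 11.
§5 does not apply.
Final offense level: 11.
Criminal history: 0 prior points → Category 1 (0-1).
Level 11 falls in the 11 band.
Grid: Level 11 × Category 1 = 13-20 months.

13-20 months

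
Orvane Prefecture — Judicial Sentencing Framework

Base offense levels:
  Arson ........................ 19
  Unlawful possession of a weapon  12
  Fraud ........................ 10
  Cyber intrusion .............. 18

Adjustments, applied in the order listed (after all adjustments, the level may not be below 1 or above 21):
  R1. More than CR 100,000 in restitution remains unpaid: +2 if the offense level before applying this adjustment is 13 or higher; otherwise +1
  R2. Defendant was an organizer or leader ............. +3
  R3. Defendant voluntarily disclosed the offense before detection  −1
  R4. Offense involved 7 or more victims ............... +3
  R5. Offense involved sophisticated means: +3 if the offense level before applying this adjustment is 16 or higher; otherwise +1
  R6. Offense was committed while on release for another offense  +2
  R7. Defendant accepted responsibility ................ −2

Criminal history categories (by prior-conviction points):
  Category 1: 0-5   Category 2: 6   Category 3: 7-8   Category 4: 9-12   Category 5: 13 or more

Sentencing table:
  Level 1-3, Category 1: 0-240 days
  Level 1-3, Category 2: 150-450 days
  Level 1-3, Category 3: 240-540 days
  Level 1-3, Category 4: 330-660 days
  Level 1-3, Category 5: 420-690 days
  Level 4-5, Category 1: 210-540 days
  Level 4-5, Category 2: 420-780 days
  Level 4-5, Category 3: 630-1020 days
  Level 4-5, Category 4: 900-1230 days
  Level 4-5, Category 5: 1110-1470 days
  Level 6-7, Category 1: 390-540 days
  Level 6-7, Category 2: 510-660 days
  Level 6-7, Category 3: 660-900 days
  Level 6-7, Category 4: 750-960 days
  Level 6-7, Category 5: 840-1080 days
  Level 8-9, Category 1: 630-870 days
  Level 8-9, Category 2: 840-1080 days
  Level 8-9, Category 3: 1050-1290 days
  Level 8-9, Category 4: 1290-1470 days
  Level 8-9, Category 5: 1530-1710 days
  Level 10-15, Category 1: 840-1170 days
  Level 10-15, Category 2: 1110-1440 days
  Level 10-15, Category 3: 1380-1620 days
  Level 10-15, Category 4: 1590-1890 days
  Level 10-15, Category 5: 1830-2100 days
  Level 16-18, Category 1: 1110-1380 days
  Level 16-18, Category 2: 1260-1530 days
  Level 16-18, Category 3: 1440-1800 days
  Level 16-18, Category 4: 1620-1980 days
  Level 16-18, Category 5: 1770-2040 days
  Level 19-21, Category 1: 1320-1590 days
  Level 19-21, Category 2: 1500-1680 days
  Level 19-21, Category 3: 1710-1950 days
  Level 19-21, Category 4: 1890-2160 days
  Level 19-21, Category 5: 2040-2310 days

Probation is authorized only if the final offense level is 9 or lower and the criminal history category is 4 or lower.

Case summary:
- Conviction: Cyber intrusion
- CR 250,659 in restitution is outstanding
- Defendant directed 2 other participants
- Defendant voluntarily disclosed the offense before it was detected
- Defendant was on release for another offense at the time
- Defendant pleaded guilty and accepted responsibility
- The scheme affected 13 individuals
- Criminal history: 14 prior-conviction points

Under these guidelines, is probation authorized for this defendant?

Base offense level for cyber intrusion: 18.
R1 applies (level before this adjustment is 18 ≥ 13, so +2): 18 + 2 = 20.
R2 applies: 20 + 3 = 23.
R3 applies: 23 − 1 = 22.
R4 applies: 22 + 3 = 25.
R6 applies: 25 + 2 = 27.
R7 applies: 27 − 2 = 25.
Level 25 exceeds the maximum of 21; capped at 21.
Final offense level: 21.
Criminal history: 14 prior points → Category 5 (13+).
Level 21 falls in the 19-21 band.
Grid: Level 19-21 × Category 5 = 2040-2310 days.
Probation check: level 21 > 9 and category 5 > 4 → not eligible.

No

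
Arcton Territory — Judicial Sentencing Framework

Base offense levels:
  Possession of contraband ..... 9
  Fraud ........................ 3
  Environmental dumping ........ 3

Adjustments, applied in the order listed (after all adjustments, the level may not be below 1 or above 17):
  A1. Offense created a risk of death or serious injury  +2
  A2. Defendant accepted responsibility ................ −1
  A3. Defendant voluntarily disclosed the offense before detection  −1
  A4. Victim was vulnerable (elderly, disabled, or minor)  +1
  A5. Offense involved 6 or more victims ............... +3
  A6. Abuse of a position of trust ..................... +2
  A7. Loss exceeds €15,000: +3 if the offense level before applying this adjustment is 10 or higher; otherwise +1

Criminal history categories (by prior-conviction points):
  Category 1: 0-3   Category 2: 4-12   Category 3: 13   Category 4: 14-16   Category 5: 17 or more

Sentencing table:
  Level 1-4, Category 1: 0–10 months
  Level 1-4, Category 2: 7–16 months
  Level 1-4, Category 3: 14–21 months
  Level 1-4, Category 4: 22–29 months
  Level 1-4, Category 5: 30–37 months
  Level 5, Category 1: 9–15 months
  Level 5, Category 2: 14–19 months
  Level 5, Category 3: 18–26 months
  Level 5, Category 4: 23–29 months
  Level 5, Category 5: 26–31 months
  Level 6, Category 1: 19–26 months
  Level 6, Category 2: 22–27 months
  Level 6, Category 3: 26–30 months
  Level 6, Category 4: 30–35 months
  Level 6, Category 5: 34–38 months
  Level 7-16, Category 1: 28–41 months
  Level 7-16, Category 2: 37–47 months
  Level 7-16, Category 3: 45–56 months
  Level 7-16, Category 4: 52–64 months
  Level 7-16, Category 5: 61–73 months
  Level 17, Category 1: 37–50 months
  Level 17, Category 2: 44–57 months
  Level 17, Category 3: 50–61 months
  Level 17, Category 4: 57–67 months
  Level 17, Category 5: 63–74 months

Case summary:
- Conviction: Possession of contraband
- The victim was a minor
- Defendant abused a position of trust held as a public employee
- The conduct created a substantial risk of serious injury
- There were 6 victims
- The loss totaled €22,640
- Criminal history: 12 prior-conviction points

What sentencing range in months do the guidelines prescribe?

44-57 months

Base offense level for possession of contraband: 9.
A1 applies: 9 + 2 = 11.
A2 does not apply.
A4 applies: 11 + 1 = 12.
A5 applies: 12 + 3 = 15.
A6 applies: 15 + 2 = 17.
A7 applies (level before this adjustment is 17 ≥ 10, so +3): 17 + 3 = 20.
Level 20 exceeds the maximum of 17; capped at 17.
Final offense level: 17.
Criminal history: 12 prior points → Category 2 (4-12).
Level 17 falls in the 17 band.
Grid: Level 17 × Category 2 = 44-57 months.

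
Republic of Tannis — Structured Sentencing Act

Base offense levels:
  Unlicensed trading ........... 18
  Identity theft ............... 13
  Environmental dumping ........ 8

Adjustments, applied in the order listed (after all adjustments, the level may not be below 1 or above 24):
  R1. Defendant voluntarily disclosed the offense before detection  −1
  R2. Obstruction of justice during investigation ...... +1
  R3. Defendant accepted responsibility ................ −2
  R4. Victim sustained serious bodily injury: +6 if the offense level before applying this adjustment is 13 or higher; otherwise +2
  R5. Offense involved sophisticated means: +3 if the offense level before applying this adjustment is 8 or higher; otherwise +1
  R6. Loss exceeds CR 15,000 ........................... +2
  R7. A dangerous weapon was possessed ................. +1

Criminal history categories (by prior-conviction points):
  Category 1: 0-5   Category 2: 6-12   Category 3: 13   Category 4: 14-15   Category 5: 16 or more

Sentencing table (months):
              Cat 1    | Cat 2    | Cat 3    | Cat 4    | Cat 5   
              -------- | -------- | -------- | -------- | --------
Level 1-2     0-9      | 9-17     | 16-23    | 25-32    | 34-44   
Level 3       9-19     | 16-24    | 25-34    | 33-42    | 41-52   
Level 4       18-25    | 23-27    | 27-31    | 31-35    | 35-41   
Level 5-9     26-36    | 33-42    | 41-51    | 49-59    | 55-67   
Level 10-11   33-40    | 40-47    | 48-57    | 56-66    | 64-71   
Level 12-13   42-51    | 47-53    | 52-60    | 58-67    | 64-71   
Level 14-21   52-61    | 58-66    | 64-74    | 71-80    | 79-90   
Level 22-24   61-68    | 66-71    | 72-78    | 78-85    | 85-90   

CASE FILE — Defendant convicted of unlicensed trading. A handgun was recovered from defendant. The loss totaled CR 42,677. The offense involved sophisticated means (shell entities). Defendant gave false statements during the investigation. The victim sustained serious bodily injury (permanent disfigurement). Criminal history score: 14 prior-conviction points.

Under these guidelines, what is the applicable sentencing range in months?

Base offense level for unlicensed trading: 18.
R1 does not apply.
R2 applies: 18 + 1 = 19.
R3 does not apply.
R4 applies (level before this adjustment is 19 ≥ 13, so +6): 19 + 6 = 25.
R5 applies (level before this adjustment is 25 ≥ 8, so +3): 25 + 3 = 28.
R6 applies: 28 + 2 = 30.
R7 applies: 30 + 1 = 31.
Level 31 exceeds the maximum of 24; capped at 24.
Final offense level: 24.
Criminal history: 14 prior points → Category 4 (14-15).
Level 24 falls in the 22-24 band.
Grid: Level 22-24 × Category 4 = 78-85 months.

78-85 months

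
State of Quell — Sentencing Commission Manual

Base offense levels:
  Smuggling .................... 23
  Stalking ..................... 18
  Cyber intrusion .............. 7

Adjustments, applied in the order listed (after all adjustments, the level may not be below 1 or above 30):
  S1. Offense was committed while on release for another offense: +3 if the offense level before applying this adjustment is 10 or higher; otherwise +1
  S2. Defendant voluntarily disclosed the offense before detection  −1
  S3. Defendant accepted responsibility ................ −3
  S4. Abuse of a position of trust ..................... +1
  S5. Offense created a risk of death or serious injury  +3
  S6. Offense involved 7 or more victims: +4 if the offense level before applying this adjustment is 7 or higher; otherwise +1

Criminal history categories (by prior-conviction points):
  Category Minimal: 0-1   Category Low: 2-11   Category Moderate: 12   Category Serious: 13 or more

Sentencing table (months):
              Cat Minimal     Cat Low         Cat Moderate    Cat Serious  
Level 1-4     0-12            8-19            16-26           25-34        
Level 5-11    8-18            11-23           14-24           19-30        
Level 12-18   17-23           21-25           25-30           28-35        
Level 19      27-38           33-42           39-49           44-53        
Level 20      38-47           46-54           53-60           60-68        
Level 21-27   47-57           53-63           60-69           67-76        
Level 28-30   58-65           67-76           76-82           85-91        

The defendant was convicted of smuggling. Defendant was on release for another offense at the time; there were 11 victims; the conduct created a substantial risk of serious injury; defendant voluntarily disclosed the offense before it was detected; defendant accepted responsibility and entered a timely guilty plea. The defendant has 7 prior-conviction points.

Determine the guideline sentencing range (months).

Base offense level for smuggling: 23.
S1 applies (level before this adjustment is 23 ≥ 10, so +3): 23 + 3 = 26.
S2 applies: 26 − 1 = 25.
S3 applies: 25 − 3 = 22.
S5 applies: 22 + 3 = 25.
S6 applies (level before this adjustment is 25 ≥ 7, so +4): 25 + 4 = 29.
Final offense level: 29.
Criminal history: 7 prior points → Category Low (2-11).
Level 29 falls in the 28-30 band.
Grid: Level 28-30 × Category Low = 67-76 months.

67-76 months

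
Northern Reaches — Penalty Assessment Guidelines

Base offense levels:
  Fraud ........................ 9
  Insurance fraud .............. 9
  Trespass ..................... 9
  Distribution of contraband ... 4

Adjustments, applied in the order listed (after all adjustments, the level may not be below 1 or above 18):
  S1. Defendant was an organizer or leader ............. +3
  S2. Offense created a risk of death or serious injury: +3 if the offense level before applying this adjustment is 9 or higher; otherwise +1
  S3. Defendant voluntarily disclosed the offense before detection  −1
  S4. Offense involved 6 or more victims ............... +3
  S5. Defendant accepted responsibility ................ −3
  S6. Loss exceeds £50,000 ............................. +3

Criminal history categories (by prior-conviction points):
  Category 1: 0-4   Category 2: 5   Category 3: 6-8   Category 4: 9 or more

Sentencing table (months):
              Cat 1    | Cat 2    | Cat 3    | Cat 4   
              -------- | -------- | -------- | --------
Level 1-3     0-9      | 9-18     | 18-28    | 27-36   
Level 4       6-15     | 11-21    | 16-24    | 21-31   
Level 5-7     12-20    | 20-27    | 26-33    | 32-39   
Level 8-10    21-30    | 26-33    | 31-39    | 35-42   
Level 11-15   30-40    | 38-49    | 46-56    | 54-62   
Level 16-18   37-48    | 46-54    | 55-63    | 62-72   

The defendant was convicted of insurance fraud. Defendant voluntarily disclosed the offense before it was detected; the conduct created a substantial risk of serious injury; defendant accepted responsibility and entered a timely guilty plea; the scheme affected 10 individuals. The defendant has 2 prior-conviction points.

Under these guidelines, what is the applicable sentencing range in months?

30-40 months

Base offense level for insurance fraud: 9.
S2 applies (level before this adjustment is 9 ≥ 9, so +3): 9 + 3 = 12.
S3 applies: 12 − 1 = 11.
S4 applies: 11 + 3 = 14.
S5 applies: 14 − 3 = 11.
S6 does not apply.
Final offense level: 11.
Criminal history: 2 prior points → Category 1 (0-4).
Level 11 falls in the 11-15 band.
Grid: Level 11-15 × Category 1 = 30-40 months.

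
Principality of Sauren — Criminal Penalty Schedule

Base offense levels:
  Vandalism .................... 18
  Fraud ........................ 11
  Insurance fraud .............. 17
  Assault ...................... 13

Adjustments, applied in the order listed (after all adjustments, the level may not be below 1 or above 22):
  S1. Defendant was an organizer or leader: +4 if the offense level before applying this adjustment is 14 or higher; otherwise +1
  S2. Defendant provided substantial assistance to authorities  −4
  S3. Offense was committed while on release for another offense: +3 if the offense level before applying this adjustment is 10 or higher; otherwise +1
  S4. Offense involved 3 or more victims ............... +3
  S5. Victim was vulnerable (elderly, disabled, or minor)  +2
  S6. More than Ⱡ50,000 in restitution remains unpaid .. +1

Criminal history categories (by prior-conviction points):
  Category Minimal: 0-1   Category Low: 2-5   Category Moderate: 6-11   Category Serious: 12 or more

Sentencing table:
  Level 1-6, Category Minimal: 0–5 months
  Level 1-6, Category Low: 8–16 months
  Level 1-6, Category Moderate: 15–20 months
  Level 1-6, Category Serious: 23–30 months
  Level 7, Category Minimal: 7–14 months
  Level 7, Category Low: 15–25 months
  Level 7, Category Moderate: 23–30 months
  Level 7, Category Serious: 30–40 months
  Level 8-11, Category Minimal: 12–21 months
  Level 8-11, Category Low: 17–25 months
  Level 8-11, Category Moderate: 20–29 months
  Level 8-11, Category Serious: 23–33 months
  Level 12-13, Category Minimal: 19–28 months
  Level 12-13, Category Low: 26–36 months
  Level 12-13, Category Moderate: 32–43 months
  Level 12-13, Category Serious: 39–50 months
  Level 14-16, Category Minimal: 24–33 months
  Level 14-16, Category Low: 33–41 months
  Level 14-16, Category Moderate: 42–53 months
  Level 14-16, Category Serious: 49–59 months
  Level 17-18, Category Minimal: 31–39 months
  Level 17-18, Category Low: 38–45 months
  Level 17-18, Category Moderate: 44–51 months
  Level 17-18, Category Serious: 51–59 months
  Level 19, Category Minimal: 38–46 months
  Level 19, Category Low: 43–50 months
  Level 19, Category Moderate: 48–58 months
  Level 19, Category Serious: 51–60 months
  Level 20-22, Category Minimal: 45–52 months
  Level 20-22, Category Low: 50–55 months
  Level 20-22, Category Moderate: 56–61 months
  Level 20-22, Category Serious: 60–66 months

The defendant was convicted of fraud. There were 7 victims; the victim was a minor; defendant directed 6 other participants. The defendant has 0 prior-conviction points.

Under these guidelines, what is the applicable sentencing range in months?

Base offense level for fraud: 11.
S1 applies (level before this adjustment is 11 < 14, so +1): 11 + 1 = 12.
S2 does not apply.
S3 does not apply.
S4 applies: 12 + 3 = 15.
S5 applies: 15 + 2 = 17.
S6 does not apply.
Final offense level: 17.
Criminal history: 0 prior points → Category Minimal (0-1).
Level 17 falls in the 17-18 band.
Grid: Level 17-18 × Category Minimal = 31-39 months.

31-39 months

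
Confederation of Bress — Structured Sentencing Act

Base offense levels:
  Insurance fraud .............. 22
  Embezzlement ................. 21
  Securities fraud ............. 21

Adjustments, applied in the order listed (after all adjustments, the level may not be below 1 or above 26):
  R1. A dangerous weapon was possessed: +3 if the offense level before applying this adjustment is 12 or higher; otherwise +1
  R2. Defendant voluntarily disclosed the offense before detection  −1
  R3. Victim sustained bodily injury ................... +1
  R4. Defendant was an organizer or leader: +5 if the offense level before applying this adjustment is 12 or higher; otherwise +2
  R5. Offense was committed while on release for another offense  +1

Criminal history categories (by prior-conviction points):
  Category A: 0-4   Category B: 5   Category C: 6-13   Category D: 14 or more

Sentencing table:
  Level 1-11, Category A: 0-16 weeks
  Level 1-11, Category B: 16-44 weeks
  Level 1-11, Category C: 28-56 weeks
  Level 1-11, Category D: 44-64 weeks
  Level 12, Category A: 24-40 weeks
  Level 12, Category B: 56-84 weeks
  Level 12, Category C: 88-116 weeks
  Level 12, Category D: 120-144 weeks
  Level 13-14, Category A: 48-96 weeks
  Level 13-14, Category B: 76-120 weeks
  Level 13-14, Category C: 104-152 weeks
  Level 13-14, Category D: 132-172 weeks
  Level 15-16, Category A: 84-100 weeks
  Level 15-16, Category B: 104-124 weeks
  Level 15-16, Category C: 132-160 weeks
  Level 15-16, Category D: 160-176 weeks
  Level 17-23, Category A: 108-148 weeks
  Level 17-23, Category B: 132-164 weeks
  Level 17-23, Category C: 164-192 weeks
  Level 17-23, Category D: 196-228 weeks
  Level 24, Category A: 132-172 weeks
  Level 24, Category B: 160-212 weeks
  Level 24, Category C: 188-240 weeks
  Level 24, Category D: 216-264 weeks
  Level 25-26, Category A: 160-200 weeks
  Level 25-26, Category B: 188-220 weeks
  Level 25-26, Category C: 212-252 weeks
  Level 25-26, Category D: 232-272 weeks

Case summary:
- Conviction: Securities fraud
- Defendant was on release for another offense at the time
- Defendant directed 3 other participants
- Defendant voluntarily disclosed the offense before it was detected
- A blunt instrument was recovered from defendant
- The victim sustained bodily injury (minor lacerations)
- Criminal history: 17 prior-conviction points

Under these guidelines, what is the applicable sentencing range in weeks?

232-272 weeks

Base offense level for securities fraud: 21.
R1 applies (level before this adjustment is 21 ≥ 12, so +3): 21 + 3 = 24.
R2 applies: 24 − 1 = 23.
R3 applies: 23 + 1 = 24.
R4 applies (level before this adjustment is 24 ≥ 12, so +5): 24 + 5 = 29.
R5 applies: 29 + 1 = 30.
Level 30 exceeds the maximum of 26; capped at 26.
Final offense level: 26.
Criminal history: 17 prior points → Category D (14+).
Level 26 falls in the 25-26 band.
Grid: Level 25-26 × Category D = 232-272 weeks.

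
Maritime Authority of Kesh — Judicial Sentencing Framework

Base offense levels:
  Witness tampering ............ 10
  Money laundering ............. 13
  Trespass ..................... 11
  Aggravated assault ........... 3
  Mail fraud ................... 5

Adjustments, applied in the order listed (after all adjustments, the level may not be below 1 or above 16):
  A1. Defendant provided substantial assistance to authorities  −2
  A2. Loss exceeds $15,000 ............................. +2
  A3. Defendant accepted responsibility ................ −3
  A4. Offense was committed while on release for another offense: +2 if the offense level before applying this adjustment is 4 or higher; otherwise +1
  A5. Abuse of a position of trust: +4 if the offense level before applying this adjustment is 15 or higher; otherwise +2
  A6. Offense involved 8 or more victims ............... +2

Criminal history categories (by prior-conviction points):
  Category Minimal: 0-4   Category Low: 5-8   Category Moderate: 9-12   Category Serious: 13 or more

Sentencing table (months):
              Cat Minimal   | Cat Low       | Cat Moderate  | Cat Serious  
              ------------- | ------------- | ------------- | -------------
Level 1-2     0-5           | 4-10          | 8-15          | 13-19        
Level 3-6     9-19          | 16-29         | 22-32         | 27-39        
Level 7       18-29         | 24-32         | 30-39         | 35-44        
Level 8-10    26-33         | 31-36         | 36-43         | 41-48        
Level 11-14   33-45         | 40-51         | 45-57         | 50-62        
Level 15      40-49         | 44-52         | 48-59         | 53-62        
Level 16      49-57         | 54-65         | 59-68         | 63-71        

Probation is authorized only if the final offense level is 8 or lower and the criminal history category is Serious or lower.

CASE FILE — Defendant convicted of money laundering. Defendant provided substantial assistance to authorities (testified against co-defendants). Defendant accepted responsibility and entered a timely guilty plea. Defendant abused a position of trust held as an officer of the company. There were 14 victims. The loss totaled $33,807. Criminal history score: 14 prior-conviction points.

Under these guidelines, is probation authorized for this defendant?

No

Base offense level for money laundering: 13.
A1 applies: 13 − 2 = 11.
A2 applies: 11 + 2 = 13.
A3 applies: 13 − 3 = 10.
A5 applies (level before this adjustment is 10 < 15, so +2): 10 + 2 = 12.
A6 applies: 12 + 2 = 14.
Final offense level: 14.
Criminal history: 14 prior points → Category Serious (13+).
Level 14 falls in the 11-14 band.
Grid: Level 11-14 × Category Serious = 50-62 months.
Probation check: level 14 > 8 and category Serious ≤ Serious → not eligible.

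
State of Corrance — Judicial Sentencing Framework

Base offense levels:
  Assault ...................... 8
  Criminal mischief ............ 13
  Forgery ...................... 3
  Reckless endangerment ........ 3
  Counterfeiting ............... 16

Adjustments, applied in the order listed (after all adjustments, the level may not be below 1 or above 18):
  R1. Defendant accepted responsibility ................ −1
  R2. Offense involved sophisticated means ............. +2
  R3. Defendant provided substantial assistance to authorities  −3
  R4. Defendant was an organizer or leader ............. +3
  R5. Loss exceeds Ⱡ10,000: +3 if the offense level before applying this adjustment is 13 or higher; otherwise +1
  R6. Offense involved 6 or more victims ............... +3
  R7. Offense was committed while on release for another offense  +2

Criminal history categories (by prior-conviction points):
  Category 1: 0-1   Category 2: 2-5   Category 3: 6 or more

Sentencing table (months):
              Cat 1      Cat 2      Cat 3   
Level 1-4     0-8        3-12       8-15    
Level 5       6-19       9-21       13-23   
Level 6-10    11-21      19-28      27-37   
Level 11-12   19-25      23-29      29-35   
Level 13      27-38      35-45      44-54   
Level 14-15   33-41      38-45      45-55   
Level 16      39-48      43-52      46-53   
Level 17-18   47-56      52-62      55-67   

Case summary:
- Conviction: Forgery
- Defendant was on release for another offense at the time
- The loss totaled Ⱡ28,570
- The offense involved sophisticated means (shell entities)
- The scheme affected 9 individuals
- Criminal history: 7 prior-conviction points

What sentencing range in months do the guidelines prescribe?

Base offense level for forgery: 3.
R2 applies: 3 + 2 = 5.
R5 applies (level before this adjustment is 5 < 13, so +1): 5 + 1 = 6.
R6 applies: 6 + 3 = 9.
R7 applies: 9 + 2 = 11.
Final offense level: 11.
Criminal history: 7 prior points → Category 3 (6+).
Level 11 falls in the 11-12 band.
Grid: Level 11-12 × Category 3 = 29-35 months.

29-35 months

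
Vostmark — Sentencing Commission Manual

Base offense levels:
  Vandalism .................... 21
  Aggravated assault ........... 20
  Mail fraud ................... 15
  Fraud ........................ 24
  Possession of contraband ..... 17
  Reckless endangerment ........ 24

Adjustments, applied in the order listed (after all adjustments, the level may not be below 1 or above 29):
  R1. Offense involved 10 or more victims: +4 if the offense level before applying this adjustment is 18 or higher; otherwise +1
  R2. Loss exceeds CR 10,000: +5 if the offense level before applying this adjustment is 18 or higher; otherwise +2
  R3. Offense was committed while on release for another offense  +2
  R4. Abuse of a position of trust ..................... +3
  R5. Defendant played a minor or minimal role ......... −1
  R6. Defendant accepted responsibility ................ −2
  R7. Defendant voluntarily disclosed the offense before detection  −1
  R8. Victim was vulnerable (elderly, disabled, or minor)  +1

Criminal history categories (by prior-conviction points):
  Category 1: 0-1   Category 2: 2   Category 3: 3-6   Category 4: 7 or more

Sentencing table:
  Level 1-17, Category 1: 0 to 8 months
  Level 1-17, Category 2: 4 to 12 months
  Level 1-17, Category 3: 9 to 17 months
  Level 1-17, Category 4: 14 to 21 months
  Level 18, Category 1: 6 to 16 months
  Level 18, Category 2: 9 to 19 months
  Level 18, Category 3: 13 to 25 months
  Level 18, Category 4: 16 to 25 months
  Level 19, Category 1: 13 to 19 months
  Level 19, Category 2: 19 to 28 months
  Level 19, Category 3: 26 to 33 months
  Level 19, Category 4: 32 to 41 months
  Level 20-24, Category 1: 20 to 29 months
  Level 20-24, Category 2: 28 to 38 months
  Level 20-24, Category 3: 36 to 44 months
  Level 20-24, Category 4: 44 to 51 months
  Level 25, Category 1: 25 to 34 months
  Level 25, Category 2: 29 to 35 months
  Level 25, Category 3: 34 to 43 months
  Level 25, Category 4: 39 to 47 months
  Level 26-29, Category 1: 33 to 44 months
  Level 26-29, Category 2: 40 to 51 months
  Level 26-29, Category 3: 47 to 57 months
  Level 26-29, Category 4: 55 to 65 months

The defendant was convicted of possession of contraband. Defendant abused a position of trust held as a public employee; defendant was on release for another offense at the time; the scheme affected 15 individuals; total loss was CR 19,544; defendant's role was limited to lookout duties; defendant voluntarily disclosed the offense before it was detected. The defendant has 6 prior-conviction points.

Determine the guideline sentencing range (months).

Base offense level for possession of contraband: 17.
R1 applies (level before this adjustment is 17 < 18, so +1): 17 + 1 = 18.
R2 applies (level before this adjustment is 18 ≥ 18, so +5): 18 + 5 = 23.
R3 applies: 23 + 2 = 25.
R4 applies: 25 + 3 = 28.
R5 applies: 28 − 1 = 27.
R7 applies: 27 − 1 = 26.
R8 does not apply.
Final offense level: 26.
Criminal history: 6 prior points → Category 3 (3-6).
Level 26 falls in the 26-29 band.
Grid: Level 26-29 × Category 3 = 47-57 months.

47-57 months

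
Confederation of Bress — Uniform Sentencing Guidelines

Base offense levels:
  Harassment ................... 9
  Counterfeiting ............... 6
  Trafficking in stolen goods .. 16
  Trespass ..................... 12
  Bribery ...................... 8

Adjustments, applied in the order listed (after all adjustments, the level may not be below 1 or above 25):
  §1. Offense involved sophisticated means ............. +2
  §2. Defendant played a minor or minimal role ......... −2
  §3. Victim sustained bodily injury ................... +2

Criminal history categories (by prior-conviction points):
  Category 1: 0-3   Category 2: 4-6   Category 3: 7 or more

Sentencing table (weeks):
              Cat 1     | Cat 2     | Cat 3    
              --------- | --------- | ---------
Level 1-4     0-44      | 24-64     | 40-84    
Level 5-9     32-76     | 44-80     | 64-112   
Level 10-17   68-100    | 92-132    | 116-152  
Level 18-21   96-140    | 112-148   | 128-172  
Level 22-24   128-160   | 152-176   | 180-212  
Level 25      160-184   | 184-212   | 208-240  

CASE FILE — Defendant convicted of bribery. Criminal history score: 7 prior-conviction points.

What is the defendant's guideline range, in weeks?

Base offense level for bribery: 8.
Final offense level: 8.
Criminal history: 7 prior points → Category 3 (7+).
Level 8 falls in the 5-9 band.
Grid: Level 5-9 × Category 3 = 64-112 weeks.

64-112 weeks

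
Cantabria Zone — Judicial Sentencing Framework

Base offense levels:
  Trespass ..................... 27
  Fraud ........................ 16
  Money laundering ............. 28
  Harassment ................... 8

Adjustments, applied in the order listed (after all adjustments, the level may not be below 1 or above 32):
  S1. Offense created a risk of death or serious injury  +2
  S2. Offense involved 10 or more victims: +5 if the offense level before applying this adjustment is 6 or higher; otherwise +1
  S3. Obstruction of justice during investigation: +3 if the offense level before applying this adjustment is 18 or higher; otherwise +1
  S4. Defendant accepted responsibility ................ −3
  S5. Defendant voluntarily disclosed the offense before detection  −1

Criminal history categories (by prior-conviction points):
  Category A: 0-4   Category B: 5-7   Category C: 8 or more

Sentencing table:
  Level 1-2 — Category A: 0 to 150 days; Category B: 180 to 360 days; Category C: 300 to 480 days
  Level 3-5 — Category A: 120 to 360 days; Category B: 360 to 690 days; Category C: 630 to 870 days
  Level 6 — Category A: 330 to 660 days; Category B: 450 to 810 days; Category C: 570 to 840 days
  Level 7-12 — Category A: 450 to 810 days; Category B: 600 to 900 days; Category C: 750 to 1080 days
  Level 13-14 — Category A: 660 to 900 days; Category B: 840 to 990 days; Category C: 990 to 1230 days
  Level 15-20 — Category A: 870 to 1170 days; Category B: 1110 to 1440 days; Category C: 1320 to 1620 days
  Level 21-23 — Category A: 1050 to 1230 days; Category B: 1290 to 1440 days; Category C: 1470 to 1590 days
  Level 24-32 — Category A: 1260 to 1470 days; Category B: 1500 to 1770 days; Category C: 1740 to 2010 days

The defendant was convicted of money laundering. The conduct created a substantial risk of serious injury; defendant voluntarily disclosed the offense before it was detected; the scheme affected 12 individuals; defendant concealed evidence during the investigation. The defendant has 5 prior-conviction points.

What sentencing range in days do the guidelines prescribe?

1500-1770 days

Base offense level for money laundering: 28.
S1 applies: 28 + 2 = 30.
S2 applies (level before this adjustment is 30 ≥ 6, so +5): 30 + 5 = 35.
S3 applies (level before this adjustment is 35 ≥ 18, so +3): 35 + 3 = 38.
S4 does not apply.
S5 applies: 38 − 1 = 37.
Level 37 exceeds the maximum of 32; capped at 32.
Final offense level: 32.
Criminal history: 5 prior points → Category B (5-7).
Level 32 falls in the 24-32 band.
Grid: Level 24-32 × Category B = 1500-1770 days.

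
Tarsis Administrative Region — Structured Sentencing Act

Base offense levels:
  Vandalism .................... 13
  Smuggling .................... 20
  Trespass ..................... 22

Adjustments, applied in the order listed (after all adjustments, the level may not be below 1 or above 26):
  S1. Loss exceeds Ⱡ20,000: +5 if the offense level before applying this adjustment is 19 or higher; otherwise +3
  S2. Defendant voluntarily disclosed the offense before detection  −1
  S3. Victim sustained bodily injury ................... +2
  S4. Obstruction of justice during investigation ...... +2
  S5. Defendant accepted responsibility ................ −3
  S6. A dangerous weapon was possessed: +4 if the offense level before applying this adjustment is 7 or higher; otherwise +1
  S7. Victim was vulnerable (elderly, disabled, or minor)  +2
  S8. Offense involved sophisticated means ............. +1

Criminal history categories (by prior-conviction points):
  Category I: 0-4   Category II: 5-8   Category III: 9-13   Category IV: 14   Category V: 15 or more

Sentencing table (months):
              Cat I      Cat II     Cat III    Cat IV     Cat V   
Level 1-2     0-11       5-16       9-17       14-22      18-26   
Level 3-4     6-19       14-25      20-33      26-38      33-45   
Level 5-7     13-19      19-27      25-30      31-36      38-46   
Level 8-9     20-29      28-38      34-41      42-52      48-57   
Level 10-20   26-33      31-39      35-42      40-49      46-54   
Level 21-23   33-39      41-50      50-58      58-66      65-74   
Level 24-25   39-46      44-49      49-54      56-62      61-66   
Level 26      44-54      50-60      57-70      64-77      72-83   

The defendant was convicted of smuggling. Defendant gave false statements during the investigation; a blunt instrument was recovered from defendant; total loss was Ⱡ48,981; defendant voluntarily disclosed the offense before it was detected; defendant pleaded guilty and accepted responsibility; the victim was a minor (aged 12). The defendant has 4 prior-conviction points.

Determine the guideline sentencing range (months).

44-54 months

Base offense level for smuggling: 20.
S1 applies (level before this adjustment is 20 ≥ 19, so +5): 20 + 5 = 25.
S2 applies: 25 − 1 = 24.
S4 applies: 24 + 2 = 26.
S5 applies: 26 − 3 = 23.
S6 applies (level before this adjustment is 23 ≥ 7, so +4): 23 + 4 = 27.
S7 applies: 27 + 2 = 29.
S8 does not apply.
Level 29 exceeds the maximum of 26; capped at 26.
Final offense level: 26.
Criminal history: 4 prior points → Category I (0-4).
Level 26 falls in the 26 band.
Grid: Level 26 × Category I = 44-54 months.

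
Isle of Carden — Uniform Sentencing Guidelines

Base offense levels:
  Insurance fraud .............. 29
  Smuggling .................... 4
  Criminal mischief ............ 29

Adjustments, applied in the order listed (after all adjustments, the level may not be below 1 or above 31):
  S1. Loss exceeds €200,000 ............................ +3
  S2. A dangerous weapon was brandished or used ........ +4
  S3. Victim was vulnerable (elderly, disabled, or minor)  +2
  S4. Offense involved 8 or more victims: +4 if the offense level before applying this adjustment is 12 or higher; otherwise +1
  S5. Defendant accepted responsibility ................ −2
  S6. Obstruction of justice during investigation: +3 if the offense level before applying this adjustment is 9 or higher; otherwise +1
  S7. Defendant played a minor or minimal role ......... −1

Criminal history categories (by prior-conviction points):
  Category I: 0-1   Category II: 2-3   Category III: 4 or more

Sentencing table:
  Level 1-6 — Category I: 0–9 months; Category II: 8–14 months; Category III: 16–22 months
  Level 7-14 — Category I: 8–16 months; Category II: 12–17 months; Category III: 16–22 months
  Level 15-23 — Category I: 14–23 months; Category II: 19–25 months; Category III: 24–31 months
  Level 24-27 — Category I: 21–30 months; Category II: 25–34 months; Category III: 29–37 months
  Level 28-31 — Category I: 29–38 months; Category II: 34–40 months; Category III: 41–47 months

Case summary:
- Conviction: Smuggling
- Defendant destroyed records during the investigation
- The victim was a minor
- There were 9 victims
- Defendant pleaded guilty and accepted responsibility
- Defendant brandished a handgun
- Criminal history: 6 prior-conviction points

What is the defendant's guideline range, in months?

16-22 months

Base offense level for smuggling: 4.
S2 applies: 4 + 4 = 8.
S3 applies: 8 + 2 = 10.
S4 applies (level before this adjustment is 10 < 12, so +1): 10 + 1 = 11.
S5 applies: 11 − 2 = 9.
S6 applies (level before this adjustment is 9 ≥ 9, so +3): 9 + 3 = 12.
S7 does not apply.
Final offense level: 12.
Criminal history: 6 prior points → Category III (4+).
Level 12 falls in the 7-14 band.
Grid: Level 7-14 × Category III = 16-22 months.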